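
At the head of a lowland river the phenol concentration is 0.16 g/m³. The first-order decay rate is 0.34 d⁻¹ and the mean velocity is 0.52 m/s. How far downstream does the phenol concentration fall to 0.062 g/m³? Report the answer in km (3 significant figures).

From C = C₀·e^(−kt), t = ln(C₀/C)/k = ln(0.16/0.062)/0.34 = 0.948/0.34 = 2.788 d.
Distance = v·t = 0.52 m/s × 2.409e+05 s = 1.253e+05 m = 125.3 km.

125 km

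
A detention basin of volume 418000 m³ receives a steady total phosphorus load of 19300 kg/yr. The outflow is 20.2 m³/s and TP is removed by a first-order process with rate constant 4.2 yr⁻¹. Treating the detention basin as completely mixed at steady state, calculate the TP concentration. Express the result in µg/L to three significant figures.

30.2 µg/L

Outflow Q = 20.2 m³/s × 3.156e+07 s/yr = 6.375e+08 m³/yr.
Steady-state CSTR mass balance: W = Q·C + k·V·C, so C = W/(Q + kV).
Q + kV = 6.375e+08 + 4.2·418000 = 6.392e+08 m³/yr.
C = 19300/6.392e+08 = 3.019e-05 kg/m³ = 0.03019 mg/L = 30.19 µg/L.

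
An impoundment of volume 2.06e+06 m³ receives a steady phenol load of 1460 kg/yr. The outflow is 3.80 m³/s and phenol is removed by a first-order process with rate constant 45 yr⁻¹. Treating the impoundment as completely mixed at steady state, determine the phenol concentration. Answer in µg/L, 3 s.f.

6.87 µg/L

Outflow Q = 3.80 m³/s × 3.156e+07 s/yr = 1.199e+08 m³/yr.
Steady-state CSTR mass balance: W = Q·C + k·V·C, so C = W/(Q + kV).
Q + kV = 1.199e+08 + 45·2.06e+06 = 2.126e+08 m³/yr.
C = 1460/2.126e+08 = 6.867e-06 kg/m³ = 0.006867 mg/L = 6.867 µg/L.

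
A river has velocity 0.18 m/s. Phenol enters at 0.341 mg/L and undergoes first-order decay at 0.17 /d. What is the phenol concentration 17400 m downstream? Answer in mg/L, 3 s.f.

Travel time t = 17400 m / 0.18 m/s = 1.74e+04/0.18 = 9.667e+04 s = 1.119 d.
First-order decay: C = 0.341·exp(−0.17·1.119) = 0.341·0.8268 = 0.2819 mg/L.

0.282 mg/L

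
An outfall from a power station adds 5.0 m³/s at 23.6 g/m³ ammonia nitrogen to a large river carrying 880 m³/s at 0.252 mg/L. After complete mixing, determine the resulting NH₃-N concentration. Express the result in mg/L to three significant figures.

By mass balance at complete mixing, C = (5·23.6 + 880·0.252) / (5 + 880) = 339.8/885 = 0.3839 mg/L.

0.384 mg/L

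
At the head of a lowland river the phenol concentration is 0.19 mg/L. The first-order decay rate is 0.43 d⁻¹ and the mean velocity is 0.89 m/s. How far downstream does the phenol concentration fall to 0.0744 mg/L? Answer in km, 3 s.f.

From C = C₀·e^(−kt), t = ln(C₀/C)/k = ln(0.19/0.0744)/0.43 = 0.9376/0.43 = 2.18 d.
Distance = v·t = 0.89 m/s × 1.884e+05 s = 1.677e+05 m = 167.7 km.

168 km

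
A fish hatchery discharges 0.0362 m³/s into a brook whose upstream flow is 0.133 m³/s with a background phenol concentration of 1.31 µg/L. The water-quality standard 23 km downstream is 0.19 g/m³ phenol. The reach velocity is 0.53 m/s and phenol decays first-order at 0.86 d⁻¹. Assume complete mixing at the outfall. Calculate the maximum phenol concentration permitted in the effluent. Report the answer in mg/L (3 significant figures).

1.36 mg/L

1.31 µg/L = 0.00131 mg/L.
Travel time to the compliance point: t = 2.3e+04/0.53 = 4.34e+04 s = 0.5023 d; decay factor exp(−0.86·0.5023) = 0.6492.
So the concentration just after mixing may be at most 0.19/0.6492 = 0.2926 mg/L.
Mass balance: 0.2926·0.1692 = 0.0362·Cₑ + 0.133·0.00131.
Cₑ = (0.04952 − 0.0001742) / 0.0362 = 1.363 mg/L.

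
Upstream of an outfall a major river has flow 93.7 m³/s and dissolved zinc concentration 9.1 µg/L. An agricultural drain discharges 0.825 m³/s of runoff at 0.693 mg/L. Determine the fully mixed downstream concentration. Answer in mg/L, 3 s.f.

0.0151 mg/L

9.1 µg/L = 0.0091 mg/L.
Conservation of mass across the mixing zone: C = (0.825·0.693 + 93.7·0.0091) / (0.825 + 93.7) = 1.424/94.53 = 0.01507 mg/L.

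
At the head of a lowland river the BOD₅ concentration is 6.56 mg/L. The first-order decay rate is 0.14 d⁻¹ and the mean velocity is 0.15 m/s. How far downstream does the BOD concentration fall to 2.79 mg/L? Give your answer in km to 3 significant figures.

79.1 km

From C = C₀·e^(−kt), t = ln(C₀/C)/k = ln(6.56/2.79)/0.14 = 0.8549/0.14 = 6.107 d.
Distance = v·t = 0.15 m/s × 5.276e+05 s = 7.914e+04 m = 79.14 km.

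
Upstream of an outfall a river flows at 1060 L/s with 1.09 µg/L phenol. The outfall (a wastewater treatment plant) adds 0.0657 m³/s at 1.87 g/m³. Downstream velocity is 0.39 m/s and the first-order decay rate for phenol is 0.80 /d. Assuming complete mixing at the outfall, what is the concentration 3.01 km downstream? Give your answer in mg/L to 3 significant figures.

0.103 mg/L

1060 L/s = 1.06 m³/s.
1.09 µg/L = 0.00109 mg/L.
After complete mixing, C₀ = (0.0657·1.87 + 1.06·0.00109) / 1.126 = 0.1102 mg/L.
Travel time t = 3010 m / 0.39 m/s = 7718 s = 0.08933 d.
C = 0.1102·exp(−0.80·0.08933) = 0.1102·0.931 = 0.1026 mg/L.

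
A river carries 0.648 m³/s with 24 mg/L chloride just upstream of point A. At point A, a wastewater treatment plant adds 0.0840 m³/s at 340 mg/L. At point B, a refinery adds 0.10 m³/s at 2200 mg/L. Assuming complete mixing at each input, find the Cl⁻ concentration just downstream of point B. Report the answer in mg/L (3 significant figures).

After input A: C = (0.648·24 + 0.084·340) / 0.732 = 60.26 mg/L.
After input B: C = (0.732·60.26 + 0.1·2200) / 0.832 = 317.4 mg/L.

317 mg/L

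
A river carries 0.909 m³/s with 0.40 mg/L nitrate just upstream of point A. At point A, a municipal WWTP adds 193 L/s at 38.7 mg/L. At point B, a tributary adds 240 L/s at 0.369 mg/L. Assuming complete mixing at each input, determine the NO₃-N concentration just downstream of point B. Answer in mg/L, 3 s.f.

193 L/s = 0.193 m³/s.
After input A: C = (0.909·0.4 + 0.193·38.7) / 1.102 = 7.108 mg/L.
240 L/s = 0.24 m³/s.
After input B: C = (1.102·7.108 + 0.24·0.369) / 1.342 = 5.903 mg/L.

5.90 mg/L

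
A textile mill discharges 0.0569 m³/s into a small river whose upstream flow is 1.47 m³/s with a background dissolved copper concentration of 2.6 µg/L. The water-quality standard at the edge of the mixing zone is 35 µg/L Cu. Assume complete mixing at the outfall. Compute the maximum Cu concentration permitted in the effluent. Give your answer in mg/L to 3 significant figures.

0.872 mg/L

2.6 µg/L = 0.0026 mg/L.
35 µg/L = 0.035 mg/L.
Mass balance: 0.035·1.527 = 0.0569·Cₑ + 1.47·0.0026.
Cₑ = (0.05344 − 0.003822) / 0.0569 = 0.872 mg/L.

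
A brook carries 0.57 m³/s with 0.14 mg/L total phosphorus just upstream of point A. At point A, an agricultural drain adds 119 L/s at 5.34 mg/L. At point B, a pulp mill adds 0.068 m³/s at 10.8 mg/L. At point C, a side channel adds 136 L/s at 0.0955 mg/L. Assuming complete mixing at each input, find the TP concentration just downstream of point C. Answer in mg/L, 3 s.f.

1.64 mg/L

119 L/s = 0.119 m³/s.
After input A: C = (0.57·0.14 + 0.119·5.34) / 0.689 = 1.038 mg/L.
After input B: C = (0.689·1.038 + 0.068·10.8) / 0.757 = 1.915 mg/L.
136 L/s = 0.136 m³/s.
After input C: C = (0.757·1.915 + 0.136·0.0955) / 0.893 = 1.638 mg/L.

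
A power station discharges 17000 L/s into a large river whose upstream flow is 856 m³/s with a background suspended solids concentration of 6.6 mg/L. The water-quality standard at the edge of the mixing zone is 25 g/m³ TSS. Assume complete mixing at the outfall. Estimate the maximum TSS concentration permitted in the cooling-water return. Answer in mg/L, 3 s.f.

951 mg/L

17000 L/s = 17 m³/s.
Mass balance: 25·873 = 17·Cₑ + 856·6.6.
Cₑ = (2.182e+04 − 5650) / 17 = 951.5 mg/L.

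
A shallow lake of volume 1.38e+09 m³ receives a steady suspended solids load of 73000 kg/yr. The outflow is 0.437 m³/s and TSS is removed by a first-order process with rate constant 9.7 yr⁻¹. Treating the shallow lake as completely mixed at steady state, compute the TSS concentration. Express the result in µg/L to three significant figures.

Outflow Q = 0.437 m³/s × 3.156e+07 s/yr = 1.379e+07 m³/yr.
Steady-state CSTR mass balance: W = Q·C + k·V·C, so C = W/(Q + kV).
Q + kV = 1.379e+07 + 9.7·1.38e+09 = 1.34e+10 m³/yr.
C = 73000/1.34e+10 = 5.448e-06 kg/m³ = 0.005448 mg/L = 5.448 µg/L.

5.45 µg/L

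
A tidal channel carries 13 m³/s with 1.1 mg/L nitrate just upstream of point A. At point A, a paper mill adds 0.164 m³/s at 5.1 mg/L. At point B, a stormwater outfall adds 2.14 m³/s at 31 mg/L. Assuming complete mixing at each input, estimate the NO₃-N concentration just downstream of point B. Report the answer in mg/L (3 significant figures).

5.32 mg/L

After input A: C = (13·1.1 + 0.164·5.1) / 13.16 = 1.15 mg/L.
After input B: C = (13.16·1.15 + 2.14·31) / 15.3 = 5.324 mg/L.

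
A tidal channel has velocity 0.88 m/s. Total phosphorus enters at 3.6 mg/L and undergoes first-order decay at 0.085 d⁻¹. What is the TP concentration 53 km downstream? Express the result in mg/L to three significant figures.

Travel time t = 53 km / 0.88 m/s = 5.3e+04/0.88 = 6.023e+04 s = 0.6971 d.
First-order decay: C = 3.6·exp(−0.085·0.6971) = 3.6·0.9425 = 3.393 mg/L.

3.39 mg/L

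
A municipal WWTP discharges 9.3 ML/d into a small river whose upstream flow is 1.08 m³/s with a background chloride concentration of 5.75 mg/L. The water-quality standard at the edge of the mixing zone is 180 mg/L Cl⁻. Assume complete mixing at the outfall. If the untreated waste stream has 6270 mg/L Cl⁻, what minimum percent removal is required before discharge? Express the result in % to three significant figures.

9.3 ML/d = 0.1076 m³/s.
Mass balance: 180·1.188 = 0.1076·Cₑ + 1.08·5.75.
Cₑ = (213.8 − 6.21) / 0.1076 = 1928 mg/L.
Required removal = 1 − 1928/6270 = 69.24 %.

69.2 %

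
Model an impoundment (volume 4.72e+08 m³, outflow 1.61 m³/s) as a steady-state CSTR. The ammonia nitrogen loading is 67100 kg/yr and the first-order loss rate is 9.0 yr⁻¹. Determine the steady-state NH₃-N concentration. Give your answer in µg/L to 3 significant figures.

15.6 µg/L

Outflow Q = 1.61 m³/s × 3.156e+07 s/yr = 5.081e+07 m³/yr.
Steady-state CSTR mass balance: W = Q·C + k·V·C, so C = W/(Q + kV).
Q + kV = 5.081e+07 + 9.0·4.72e+08 = 4.299e+09 m³/yr.
C = 67100/4.299e+09 = 1.561e-05 kg/m³ = 0.01561 mg/L = 15.61 µg/L.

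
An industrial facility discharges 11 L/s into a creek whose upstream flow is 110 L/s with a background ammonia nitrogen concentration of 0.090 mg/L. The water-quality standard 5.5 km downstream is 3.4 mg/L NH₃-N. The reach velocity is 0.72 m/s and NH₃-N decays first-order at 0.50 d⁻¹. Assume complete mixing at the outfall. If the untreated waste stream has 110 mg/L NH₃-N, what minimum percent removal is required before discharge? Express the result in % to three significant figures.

65.3 %

11 L/s = 0.011 m³/s.
110 L/s = 0.11 m³/s.
Travel time to the compliance point: t = 5500/0.72 = 7639 s = 0.08841 d; decay factor exp(−0.50·0.08841) = 0.9568.
So the concentration just after mixing may be at most 3.4/0.9568 = 3.554 mg/L.
Mass balance: 3.554·0.121 = 0.011·Cₑ + 0.11·0.09.
Cₑ = (0.43 − 0.0099) / 0.011 = 38.19 mg/L.
Required removal = 1 − 38.19/110 = 65.28 %.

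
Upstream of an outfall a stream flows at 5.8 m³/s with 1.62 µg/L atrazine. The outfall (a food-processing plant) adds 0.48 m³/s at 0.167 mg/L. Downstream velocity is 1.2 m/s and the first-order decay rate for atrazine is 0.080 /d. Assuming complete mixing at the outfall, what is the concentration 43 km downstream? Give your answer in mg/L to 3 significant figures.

0.0138 mg/L

1.62 µg/L = 0.00162 mg/L.
After complete mixing, C₀ = (0.48·0.167 + 5.8·0.00162) / 6.28 = 0.01426 mg/L.
Travel time t = 4.3e+04 m / 1.2 m/s = 3.583e+04 s = 0.4147 d.
C = 0.01426·exp(−0.080·0.4147) = 0.01426·0.9674 = 0.0138 mg/L.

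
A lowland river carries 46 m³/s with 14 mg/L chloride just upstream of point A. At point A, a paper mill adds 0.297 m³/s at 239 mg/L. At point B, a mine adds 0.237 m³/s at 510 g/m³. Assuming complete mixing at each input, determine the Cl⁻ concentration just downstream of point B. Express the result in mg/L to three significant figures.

After input A: C = (46·14 + 0.297·239) / 46.3 = 15.44 mg/L.
After input B: C = (46.3·15.44 + 0.237·510) / 46.53 = 17.96 mg/L.

18.0 mg/L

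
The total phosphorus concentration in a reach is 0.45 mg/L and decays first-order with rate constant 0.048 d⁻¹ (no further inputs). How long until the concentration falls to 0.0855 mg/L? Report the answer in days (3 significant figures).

t = ln(C₀/C)/k = ln(0.45/0.0855)/0.048 = 1.661/0.048 = 34.6 d.

34.6 d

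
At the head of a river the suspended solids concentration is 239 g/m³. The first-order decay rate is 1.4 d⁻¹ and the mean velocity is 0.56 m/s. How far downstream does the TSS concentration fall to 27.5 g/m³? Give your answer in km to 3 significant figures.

74.7 km

From C = C₀·e^(−kt), t = ln(C₀/C)/k = ln(239/27.5)/1.4 = 2.162/1.4 = 1.544 d.
Distance = v·t = 0.56 m/s × 1.334e+05 s = 7.473e+04 m = 74.73 km.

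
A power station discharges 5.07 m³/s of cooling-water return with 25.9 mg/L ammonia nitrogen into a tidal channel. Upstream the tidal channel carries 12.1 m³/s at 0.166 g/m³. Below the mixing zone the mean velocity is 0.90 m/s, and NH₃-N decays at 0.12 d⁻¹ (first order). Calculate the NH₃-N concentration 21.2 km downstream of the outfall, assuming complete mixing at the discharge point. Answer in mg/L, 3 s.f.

7.51 mg/L

After complete mixing, C₀ = (5.07·25.9 + 12.1·0.166) / 17.17 = 7.765 mg/L.
Travel time t = 2.12e+04 m / 0.90 m/s = 2.356e+04 s = 0.2726 d.
C = 7.765·exp(−0.12·0.2726) = 7.765·0.9678 = 7.515 mg/L.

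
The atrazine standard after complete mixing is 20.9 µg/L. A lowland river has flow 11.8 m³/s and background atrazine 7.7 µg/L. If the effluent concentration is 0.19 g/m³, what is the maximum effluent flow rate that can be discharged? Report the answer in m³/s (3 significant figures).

7.7 µg/L = 0.0077 mg/L.
20.9 µg/L = 0.0209 mg/L.
Mass balance at complete mixing: C_std·(Q_w + Q_r) = Q_w·C_e + Q_r·C_b.
Rearranging, Q_w = Q_r·(C_std − C_b)/(C_e − C_std) = 11.8·(0.0209 − 0.0077) / (0.19 − 0.0209) = 0.9211 m³/s.

0.921 m³/s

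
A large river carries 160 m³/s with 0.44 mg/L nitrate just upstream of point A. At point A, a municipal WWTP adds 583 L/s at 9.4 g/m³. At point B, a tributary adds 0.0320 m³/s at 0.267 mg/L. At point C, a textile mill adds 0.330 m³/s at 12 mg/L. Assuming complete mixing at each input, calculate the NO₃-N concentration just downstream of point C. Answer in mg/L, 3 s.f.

583 L/s = 0.583 m³/s.
After input A: C = (160·0.44 + 0.583·9.4) / 160.6 = 0.4725 mg/L.
After input B: C = (160.6·0.4725 + 0.032·0.267) / 160.6 = 0.4725 mg/L.
After input C: C = (160.6·0.4725 + 0.33·12) / 160.9 = 0.4961 mg/L.

0.496 mg/L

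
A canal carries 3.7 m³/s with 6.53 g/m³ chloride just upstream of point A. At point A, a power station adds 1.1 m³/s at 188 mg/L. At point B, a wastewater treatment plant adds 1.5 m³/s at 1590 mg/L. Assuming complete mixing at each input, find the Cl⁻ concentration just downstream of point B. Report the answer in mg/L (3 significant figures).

After input A: C = (3.7·6.53 + 1.1·188) / 4.8 = 48.12 mg/L.
After input B: C = (4.8·48.12 + 1.5·1590) / 6.3 = 415.2 mg/L.

415 mg/L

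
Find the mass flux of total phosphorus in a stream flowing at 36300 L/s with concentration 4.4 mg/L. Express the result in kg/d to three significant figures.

13800 kg/d

36300 L/s = 36.3 m³/s.
Mass flux = Q·C = 36.3 m³/s × 4.4 g/m³ = 159.7 g/s.
= 159.7 g/s × 86.4 = 1.38e+04 kg/d.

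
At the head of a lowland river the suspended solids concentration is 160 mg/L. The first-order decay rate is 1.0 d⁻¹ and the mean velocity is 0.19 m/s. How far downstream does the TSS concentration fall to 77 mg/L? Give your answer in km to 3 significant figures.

12.0 km

From C = C₀·e^(−kt), t = ln(C₀/C)/k = ln(160/77)/1.0 = 0.7314/1.0 = 0.7314 d.
Distance = v·t = 0.19 m/s × 6.319e+04 s = 1.201e+04 m = 12.01 km.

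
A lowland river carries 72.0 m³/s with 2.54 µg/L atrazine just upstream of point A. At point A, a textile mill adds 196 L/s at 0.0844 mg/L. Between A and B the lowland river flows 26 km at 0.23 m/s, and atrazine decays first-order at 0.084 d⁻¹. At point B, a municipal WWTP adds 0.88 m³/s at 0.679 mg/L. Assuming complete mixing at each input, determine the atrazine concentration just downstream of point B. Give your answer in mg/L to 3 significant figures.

0.0106 mg/L

2.54 µg/L = 0.00254 mg/L.
196 L/s = 0.196 m³/s.
After input A: C = (72·0.00254 + 0.196·0.0844) / 72.2 = 0.002762 mg/L.
Over the 26 km reach to input B (t = 1.13e+05 s = 1.308 d), decay gives C = 0.002762·exp(−0.084·1.308) = 0.002475 mg/L.
After input B: C = (72.2·0.002475 + 0.88·0.679) / 73.08 = 0.01062 mg/L.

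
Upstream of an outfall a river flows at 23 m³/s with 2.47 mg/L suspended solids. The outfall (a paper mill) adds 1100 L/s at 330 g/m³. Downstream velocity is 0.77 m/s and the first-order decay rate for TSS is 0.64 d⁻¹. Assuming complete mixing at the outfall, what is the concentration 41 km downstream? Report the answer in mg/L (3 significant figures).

1100 L/s = 1.1 m³/s.
After complete mixing, C₀ = (1.1·330 + 23·2.47) / 24.1 = 17.42 mg/L.
Travel time t = 4.1e+04 m / 0.77 m/s = 5.325e+04 s = 0.6163 d.
C = 17.42·exp(−0.64·0.6163) = 17.42·0.6741 = 11.74 mg/L.

11.7 mg/L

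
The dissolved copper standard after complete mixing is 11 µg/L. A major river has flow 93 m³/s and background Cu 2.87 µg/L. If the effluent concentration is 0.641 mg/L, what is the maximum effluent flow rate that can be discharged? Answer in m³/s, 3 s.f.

2.87 µg/L = 0.00287 mg/L.
11 µg/L = 0.011 mg/L.
Mass balance at complete mixing: C_std·(Q_w + Q_r) = Q_w·C_e + Q_r·C_b.
Rearranging, Q_w = Q_r·(C_std − C_b)/(C_e − C_std) = 93·(0.011 − 0.00287) / (0.641 − 0.011) = 1.2 m³/s.

1.20 m³/s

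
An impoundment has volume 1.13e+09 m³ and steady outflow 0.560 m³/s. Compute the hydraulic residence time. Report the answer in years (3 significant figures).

63.9 yr

Q = 0.560 m³/s × 3.156e+07 s/yr = 1.767e+07 m³/yr.
Hydraulic residence time τ = V/Q = 1.13e+09/1.767e+07 = 63.94 yr.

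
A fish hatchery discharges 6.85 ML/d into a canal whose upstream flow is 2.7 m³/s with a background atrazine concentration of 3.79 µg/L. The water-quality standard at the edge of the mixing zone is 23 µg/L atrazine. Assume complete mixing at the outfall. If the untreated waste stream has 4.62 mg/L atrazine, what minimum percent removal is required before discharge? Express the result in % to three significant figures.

6.85 ML/d = 0.07928 m³/s.
3.79 µg/L = 0.00379 mg/L.
23 µg/L = 0.023 mg/L.
Mass balance: 0.023·2.779 = 0.07928·Cₑ + 2.7·0.00379.
Cₑ = (0.06392 − 0.01023) / 0.07928 = 0.6772 mg/L.
Required removal = 1 − 0.6772/4.62 = 85.34 %.

85.3 %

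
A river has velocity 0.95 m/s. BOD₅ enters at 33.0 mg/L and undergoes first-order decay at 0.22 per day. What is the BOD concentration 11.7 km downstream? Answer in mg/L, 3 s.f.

Travel time t = 11.7 km / 0.95 m/s = 1.17e+04/0.95 = 1.232e+04 s = 0.1425 d.
First-order decay: C = 33.0·exp(−0.22·0.1425) = 33.0·0.9691 = 31.98 mg/L.

32.0 mg/L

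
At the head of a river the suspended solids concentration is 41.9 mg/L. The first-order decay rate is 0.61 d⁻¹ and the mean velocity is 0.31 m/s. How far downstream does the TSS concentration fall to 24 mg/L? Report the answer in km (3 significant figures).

From C = C₀·e^(−kt), t = ln(C₀/C)/k = ln(41.9/24)/0.61 = 0.5572/0.61 = 0.9135 d.
Distance = v·t = 0.31 m/s × 7.893e+04 s = 2.447e+04 m = 24.47 km.

24.5 km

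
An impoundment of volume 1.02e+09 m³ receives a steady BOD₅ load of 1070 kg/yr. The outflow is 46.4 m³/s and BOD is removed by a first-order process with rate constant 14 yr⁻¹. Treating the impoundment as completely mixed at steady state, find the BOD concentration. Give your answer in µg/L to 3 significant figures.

0.0680 µg/L

Outflow Q = 46.4 m³/s × 3.156e+07 s/yr = 1.464e+09 m³/yr.
Steady-state CSTR mass balance: W = Q·C + k·V·C, so C = W/(Q + kV).
Q + kV = 1.464e+09 + 14·1.02e+09 = 1.574e+10 m³/yr.
C = 1070/1.574e+10 = 6.796e-08 kg/m³ = 6.796e-05 mg/L = 0.06796 µg/L.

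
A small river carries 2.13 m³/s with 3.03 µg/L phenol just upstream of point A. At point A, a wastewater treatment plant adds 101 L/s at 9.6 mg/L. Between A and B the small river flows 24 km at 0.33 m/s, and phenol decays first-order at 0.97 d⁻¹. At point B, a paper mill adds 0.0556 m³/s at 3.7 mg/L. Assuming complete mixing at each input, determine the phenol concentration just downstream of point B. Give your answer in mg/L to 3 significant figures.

0.279 mg/L

3.03 µg/L = 0.00303 mg/L.
101 L/s = 0.101 m³/s.
After input A: C = (2.13·0.00303 + 0.101·9.6) / 2.231 = 0.4375 mg/L.
Over the 24 km reach to input B (t = 7.273e+04 s = 0.8418 d), decay gives C = 0.4375·exp(−0.97·0.8418) = 0.1934 mg/L.
After input B: C = (2.231·0.1934 + 0.0556·3.7) / 2.287 = 0.2786 mg/L.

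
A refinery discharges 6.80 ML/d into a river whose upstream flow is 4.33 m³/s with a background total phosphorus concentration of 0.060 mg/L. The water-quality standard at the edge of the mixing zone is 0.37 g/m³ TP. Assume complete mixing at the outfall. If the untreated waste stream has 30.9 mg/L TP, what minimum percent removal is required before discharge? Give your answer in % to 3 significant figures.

6.80 ML/d = 0.0787 m³/s.
Mass balance: 0.37·4.409 = 0.0787·Cₑ + 4.33·0.06.
Cₑ = (1.631 − 0.2598) / 0.0787 = 17.43 mg/L.
Required removal = 1 − 17.43/30.9 = 43.61 %.

43.6 %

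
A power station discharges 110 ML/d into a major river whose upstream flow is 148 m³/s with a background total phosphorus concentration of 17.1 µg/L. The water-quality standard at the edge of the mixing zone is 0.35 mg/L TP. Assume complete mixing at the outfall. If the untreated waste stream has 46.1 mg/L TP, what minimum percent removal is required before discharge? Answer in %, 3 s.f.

15.3 %

110 ML/d = 1.273 m³/s.
17.1 µg/L = 0.0171 mg/L.
Mass balance: 0.35·149.3 = 1.273·Cₑ + 148·0.0171.
Cₑ = (52.25 − 2.531) / 1.273 = 39.05 mg/L.
Required removal = 1 − 39.05/46.1 = 15.3 %.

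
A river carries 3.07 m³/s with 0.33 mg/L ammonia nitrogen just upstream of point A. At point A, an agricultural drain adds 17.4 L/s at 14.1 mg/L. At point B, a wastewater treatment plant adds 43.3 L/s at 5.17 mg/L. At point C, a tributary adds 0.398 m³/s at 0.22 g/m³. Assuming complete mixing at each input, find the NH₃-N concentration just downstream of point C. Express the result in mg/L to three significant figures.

0.445 mg/L

17.4 L/s = 0.0174 m³/s.
After input A: C = (3.07·0.33 + 0.0174·14.1) / 3.087 = 0.4076 mg/L.
43.3 L/s = 0.0433 m³/s.
After input B: C = (3.087·0.4076 + 0.0433·5.17) / 3.131 = 0.4735 mg/L.
After input C: C = (3.131·0.4735 + 0.398·0.22) / 3.529 = 0.4449 mg/L.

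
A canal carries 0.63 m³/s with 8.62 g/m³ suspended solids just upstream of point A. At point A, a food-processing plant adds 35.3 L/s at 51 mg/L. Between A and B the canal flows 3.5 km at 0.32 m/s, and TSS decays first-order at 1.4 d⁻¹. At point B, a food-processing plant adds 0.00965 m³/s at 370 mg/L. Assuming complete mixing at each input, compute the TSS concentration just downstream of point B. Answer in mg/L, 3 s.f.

14.3 mg/L

35.3 L/s = 0.0353 m³/s.
After input A: C = (0.63·8.62 + 0.0353·51) / 0.6653 = 10.87 mg/L.
Over the 3.5 km reach to input B (t = 1.094e+04 s = 0.1266 d), decay gives C = 10.87·exp(−1.4·0.1266) = 9.103 mg/L.
After input B: C = (0.6653·9.103 + 0.00965·370) / 0.675 = 14.26 mg/L.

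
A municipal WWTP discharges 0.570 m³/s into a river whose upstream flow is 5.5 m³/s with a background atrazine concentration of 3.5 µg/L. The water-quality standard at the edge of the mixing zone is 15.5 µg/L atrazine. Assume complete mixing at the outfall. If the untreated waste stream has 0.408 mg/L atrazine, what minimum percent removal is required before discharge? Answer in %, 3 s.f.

67.8 %

3.5 µg/L = 0.0035 mg/L.
15.5 µg/L = 0.0155 mg/L.
Mass balance: 0.0155·6.07 = 0.57·Cₑ + 5.5·0.0035.
Cₑ = (0.09409 − 0.01925) / 0.57 = 0.1313 mg/L.
Required removal = 1 − 0.1313/0.408 = 67.82 %.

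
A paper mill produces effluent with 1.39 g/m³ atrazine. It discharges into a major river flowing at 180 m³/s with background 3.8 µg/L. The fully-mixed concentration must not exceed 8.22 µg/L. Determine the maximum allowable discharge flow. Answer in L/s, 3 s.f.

576 L/s

3.8 µg/L = 0.0038 mg/L.
8.22 µg/L = 0.00822 mg/L.
Mass balance at complete mixing: C_std·(Q_w + Q_r) = Q_w·C_e + Q_r·C_b.
Rearranging, Q_w = Q_r·(C_std − C_b)/(C_e − C_std) = 180·(0.00822 − 0.0038) / (1.39 − 0.00822) = 0.5758 m³/s.
= 575.8 L/s.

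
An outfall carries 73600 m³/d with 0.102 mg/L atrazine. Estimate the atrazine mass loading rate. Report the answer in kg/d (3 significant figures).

73600 m³/d = 0.8519 m³/s.
Mass flux = Q·C = 0.8519 m³/s × 0.102 g/m³ = 0.08689 g/s.
= 0.08689 g/s × 86.4 = 7.507 kg/d.

7.51 kg/d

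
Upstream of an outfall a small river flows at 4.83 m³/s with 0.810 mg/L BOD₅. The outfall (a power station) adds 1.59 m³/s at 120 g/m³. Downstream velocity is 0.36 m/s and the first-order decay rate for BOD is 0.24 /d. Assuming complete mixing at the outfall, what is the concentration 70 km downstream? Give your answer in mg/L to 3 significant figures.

17.7 mg/L

After complete mixing, C₀ = (1.59·120 + 4.83·0.81) / 6.42 = 30.33 mg/L.
Travel time t = 7e+04 m / 0.36 m/s = 1.944e+05 s = 2.251 d.
C = 30.33·exp(−0.24·2.251) = 30.33·0.5827 = 17.67 mg/L.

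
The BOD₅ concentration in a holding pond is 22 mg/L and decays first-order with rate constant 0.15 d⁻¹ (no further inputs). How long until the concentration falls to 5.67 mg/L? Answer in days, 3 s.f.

9.04 d

t = ln(C₀/C)/k = ln(22/5.67)/0.15 = 1.356/0.15 = 9.039 d.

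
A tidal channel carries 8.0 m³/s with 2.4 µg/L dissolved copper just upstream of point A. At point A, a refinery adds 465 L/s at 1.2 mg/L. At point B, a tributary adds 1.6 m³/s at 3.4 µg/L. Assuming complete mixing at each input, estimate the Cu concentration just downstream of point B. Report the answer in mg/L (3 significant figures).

2.4 µg/L = 0.0024 mg/L.
465 L/s = 0.465 m³/s.
After input A: C = (8·0.0024 + 0.465·1.2) / 8.465 = 0.06819 mg/L.
3.4 µg/L = 0.0034 mg/L.
After input B: C = (8.465·0.06819 + 1.6·0.0034) / 10.06 = 0.05789 mg/L.

0.0579 mg/L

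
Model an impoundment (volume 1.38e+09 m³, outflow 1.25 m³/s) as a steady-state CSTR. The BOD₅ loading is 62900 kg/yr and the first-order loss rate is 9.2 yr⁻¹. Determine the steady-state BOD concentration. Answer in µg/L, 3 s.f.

Outflow Q = 1.25 m³/s × 3.156e+07 s/yr = 3.945e+07 m³/yr.
Steady-state CSTR mass balance: W = Q·C + k·V·C, so C = W/(Q + kV).
Q + kV = 3.945e+07 + 9.2·1.38e+09 = 1.274e+10 m³/yr.
C = 62900/1.274e+10 = 4.939e-06 kg/m³ = 0.004939 mg/L = 4.939 µg/L.

4.94 µg/L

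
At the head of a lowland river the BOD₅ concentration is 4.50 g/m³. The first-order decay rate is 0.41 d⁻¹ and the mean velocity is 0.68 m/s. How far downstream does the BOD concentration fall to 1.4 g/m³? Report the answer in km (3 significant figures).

167 km

From C = C₀·e^(−kt), t = ln(C₀/C)/k = ln(4.50/1.4)/0.41 = 1.168/0.41 = 2.848 d.
Distance = v·t = 0.68 m/s × 2.461e+05 s = 1.673e+05 m = 167.3 km.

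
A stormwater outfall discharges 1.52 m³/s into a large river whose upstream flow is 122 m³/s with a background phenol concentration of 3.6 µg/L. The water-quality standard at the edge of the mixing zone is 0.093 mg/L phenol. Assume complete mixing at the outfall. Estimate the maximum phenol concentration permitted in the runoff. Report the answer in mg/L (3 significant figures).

3.6 µg/L = 0.0036 mg/L.
Mass balance: 0.093·123.5 = 1.52·Cₑ + 122·0.0036.
Cₑ = (11.49 − 0.4392) / 1.52 = 7.269 mg/L.

7.27 mg/L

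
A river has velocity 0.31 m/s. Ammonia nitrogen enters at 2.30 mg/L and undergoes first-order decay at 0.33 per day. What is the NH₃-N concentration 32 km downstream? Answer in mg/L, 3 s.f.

Travel time t = 32 km / 0.31 m/s = 3.2e+04/0.31 = 1.032e+05 s = 1.195 d.
First-order decay: C = 2.30·exp(−0.33·1.195) = 2.30·0.6742 = 1.551 mg/L.

1.55 mg/L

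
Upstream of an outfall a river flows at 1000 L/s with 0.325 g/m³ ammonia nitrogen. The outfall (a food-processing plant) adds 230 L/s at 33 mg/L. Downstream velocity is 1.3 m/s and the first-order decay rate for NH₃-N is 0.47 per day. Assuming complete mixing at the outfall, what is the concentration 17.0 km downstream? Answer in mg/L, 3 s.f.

5.99 mg/L

230 L/s = 0.23 m³/s.
1000 L/s = 1 m³/s.
After complete mixing, C₀ = (0.23·33 + 1·0.325) / 1.23 = 6.435 mg/L.
Travel time t = 1.7e+04 m / 1.3 m/s = 1.308e+04 s = 0.1514 d.
C = 6.435·exp(−0.47·0.1514) = 6.435·0.9313 = 5.993 mg/L.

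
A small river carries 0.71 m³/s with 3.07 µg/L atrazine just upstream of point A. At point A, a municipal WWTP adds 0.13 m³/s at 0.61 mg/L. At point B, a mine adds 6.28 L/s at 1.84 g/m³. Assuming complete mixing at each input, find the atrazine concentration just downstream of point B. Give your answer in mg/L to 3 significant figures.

3.07 µg/L = 0.00307 mg/L.
After input A: C = (0.71·0.00307 + 0.13·0.61) / 0.84 = 0.097 mg/L.
6.28 L/s = 0.00628 m³/s.
After input B: C = (0.84·0.097 + 0.00628·1.84) / 0.8463 = 0.1099 mg/L.

0.110 mg/L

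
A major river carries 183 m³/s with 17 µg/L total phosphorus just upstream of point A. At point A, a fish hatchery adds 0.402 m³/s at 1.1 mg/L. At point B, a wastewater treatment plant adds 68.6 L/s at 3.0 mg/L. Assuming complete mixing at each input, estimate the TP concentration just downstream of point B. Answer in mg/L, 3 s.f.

17 µg/L = 0.017 mg/L.
After input A: C = (183·0.017 + 0.402·1.1) / 183.4 = 0.01937 mg/L.
68.6 L/s = 0.0686 m³/s.
After input B: C = (183.4·0.01937 + 0.0686·3) / 183.5 = 0.02049 mg/L.

0.0205 mg/L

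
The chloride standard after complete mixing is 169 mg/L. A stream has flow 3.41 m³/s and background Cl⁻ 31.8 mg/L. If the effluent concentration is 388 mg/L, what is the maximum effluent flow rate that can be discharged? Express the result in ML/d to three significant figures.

185 ML/d

Mass balance at complete mixing: C_std·(Q_w + Q_r) = Q_w·C_e + Q_r·C_b.
Rearranging, Q_w = Q_r·(C_std − C_b)/(C_e − C_std) = 3.41·(169 − 31.8) / (388 − 169) = 2.136 m³/s.
= 184.6 ML/d.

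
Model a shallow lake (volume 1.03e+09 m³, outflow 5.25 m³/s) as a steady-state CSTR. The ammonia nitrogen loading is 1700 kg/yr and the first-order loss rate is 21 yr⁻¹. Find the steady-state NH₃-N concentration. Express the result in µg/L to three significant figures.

0.0780 µg/L

Outflow Q = 5.25 m³/s × 3.156e+07 s/yr = 1.657e+08 m³/yr.
Steady-state CSTR mass balance: W = Q·C + k·V·C, so C = W/(Q + kV).
Q + kV = 1.657e+08 + 21·1.03e+09 = 2.18e+10 m³/yr.
C = 1700/2.18e+10 = 7.8e-08 kg/m³ = 7.8e-05 mg/L = 0.078 µg/L.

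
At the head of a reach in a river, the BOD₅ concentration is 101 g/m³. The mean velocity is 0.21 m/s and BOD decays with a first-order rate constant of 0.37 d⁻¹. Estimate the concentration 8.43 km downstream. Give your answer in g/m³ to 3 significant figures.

85.0 g/m³

Travel time t = 8.43 km / 0.21 m/s = 8430/0.21 = 4.014e+04 s = 0.4646 d.
First-order decay: C = 101·exp(−0.37·0.4646) = 101·0.8421 = 85.05 g/m³.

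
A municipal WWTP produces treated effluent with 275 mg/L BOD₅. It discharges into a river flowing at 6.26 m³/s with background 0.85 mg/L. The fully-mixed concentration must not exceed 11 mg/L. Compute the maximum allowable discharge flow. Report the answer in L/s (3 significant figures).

241 L/s

Mass balance at complete mixing: C_std·(Q_w + Q_r) = Q_w·C_e + Q_r·C_b.
Rearranging, Q_w = Q_r·(C_std − C_b)/(C_e − C_std) = 6.26·(11 − 0.85) / (275 − 11) = 0.2407 m³/s.
= 240.7 L/s.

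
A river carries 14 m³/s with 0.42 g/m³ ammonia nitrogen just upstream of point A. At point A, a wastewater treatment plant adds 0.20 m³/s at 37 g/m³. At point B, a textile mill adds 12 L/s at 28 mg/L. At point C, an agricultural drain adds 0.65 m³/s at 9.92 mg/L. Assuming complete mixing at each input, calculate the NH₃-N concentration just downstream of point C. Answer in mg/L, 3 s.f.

After input A: C = (14·0.42 + 0.2·37) / 14.2 = 0.9352 mg/L.
12 L/s = 0.012 m³/s.
After input B: C = (14.2·0.9352 + 0.012·28) / 14.21 = 0.9581 mg/L.
After input C: C = (14.21·0.9581 + 0.65·9.92) / 14.86 = 1.35 mg/L.

1.35 mg/L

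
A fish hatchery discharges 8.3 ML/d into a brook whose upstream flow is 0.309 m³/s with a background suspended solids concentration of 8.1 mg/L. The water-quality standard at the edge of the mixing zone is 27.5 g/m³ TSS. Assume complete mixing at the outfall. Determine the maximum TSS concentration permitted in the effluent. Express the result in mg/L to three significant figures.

8.3 ML/d = 0.09606 m³/s.
Mass balance: 27.5·0.4051 = 0.09606·Cₑ + 0.309·8.1.
Cₑ = (11.14 − 2.503) / 0.09606 = 89.9 mg/L.

89.9 mg/L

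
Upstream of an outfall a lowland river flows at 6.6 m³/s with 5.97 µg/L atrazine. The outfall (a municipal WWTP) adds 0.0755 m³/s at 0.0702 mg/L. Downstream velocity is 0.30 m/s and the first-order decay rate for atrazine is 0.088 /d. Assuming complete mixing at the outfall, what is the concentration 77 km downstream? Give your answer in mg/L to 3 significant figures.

5.97 µg/L = 0.00597 mg/L.
After complete mixing, C₀ = (0.0755·0.0702 + 6.6·0.00597) / 6.675 = 0.006696 mg/L.
Travel time t = 7.7e+04 m / 0.30 m/s = 2.567e+05 s = 2.971 d.
C = 0.006696·exp(−0.088·2.971) = 0.006696·0.77 = 0.005156 mg/L.

0.00516 mg/L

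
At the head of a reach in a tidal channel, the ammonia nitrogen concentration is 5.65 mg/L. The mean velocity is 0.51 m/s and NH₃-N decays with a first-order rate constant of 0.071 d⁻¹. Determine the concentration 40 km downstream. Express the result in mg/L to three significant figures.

5.30 mg/L

Travel time t = 40 km / 0.51 m/s = 4e+04/0.51 = 7.843e+04 s = 0.9078 d.
First-order decay: C = 5.65·exp(−0.071·0.9078) = 5.65·0.9376 = 5.297 mg/L.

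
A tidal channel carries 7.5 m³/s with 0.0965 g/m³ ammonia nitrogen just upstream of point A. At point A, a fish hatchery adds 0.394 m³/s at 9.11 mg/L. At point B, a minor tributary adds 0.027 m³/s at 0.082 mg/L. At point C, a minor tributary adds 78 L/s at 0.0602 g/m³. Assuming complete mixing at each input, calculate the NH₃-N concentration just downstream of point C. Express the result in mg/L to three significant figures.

After input A: C = (7.5·0.0965 + 0.394·9.11) / 7.894 = 0.5464 mg/L.
After input B: C = (7.894·0.5464 + 0.027·0.082) / 7.921 = 0.5448 mg/L.
78 L/s = 0.078 m³/s.
After input C: C = (7.921·0.5448 + 0.078·0.0602) / 7.999 = 0.5401 mg/L.

0.540 mg/L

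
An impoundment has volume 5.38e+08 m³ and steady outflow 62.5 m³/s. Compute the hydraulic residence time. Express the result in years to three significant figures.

Q = 62.5 m³/s × 3.156e+07 s/yr = 1.972e+09 m³/yr.
Hydraulic residence time τ = V/Q = 5.38e+08/1.972e+09 = 0.2728 yr.

0.273 yr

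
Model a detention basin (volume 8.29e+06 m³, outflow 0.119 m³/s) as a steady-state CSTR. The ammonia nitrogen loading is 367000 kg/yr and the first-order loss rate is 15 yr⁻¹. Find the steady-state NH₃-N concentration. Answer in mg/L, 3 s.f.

Outflow Q = 0.119 m³/s × 3.156e+07 s/yr = 3.755e+06 m³/yr.
Steady-state CSTR mass balance: W = Q·C + k·V·C, so C = W/(Q + kV).
Q + kV = 3.755e+06 + 15·8.29e+06 = 1.281e+08 m³/yr.
C = 367000/1.281e+08 = 0.002865 kg/m³ = 2.865 mg/L.

2.86 mg/L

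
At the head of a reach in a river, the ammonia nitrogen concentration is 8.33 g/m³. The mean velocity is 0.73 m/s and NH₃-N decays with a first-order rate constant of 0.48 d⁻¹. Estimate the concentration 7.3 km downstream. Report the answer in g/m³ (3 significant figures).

7.88 g/m³

Travel time t = 7.3 km / 0.73 m/s = 7300/0.73 = 1e+04 s = 0.1157 d.
First-order decay: C = 8.33·exp(−0.48·0.1157) = 8.33·0.946 = 7.88 g/m³.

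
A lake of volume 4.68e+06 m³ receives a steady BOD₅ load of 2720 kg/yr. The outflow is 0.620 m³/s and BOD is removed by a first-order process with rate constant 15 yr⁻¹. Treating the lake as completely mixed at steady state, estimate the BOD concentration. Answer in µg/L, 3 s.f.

30.3 µg/L

Outflow Q = 0.620 m³/s × 3.156e+07 s/yr = 1.957e+07 m³/yr.
Steady-state CSTR mass balance: W = Q·C + k·V·C, so C = W/(Q + kV).
Q + kV = 1.957e+07 + 15·4.68e+06 = 8.977e+07 m³/yr.
C = 2720/8.977e+07 = 3.03e-05 kg/m³ = 0.0303 mg/L = 30.3 µg/L.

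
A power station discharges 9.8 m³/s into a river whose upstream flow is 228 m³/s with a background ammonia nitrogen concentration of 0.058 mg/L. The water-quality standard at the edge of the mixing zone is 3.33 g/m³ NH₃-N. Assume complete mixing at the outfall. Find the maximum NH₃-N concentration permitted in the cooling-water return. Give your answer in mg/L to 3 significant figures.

79.5 mg/L

Mass balance: 3.33·237.8 = 9.8·Cₑ + 228·0.058.
Cₑ = (791.9 − 13.22) / 9.8 = 79.45 mg/L.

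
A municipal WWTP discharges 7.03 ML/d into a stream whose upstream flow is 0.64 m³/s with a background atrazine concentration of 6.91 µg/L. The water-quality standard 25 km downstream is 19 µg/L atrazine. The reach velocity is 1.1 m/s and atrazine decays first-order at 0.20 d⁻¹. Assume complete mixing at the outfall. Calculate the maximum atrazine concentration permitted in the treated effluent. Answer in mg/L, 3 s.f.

7.03 ML/d = 0.08137 m³/s.
6.91 µg/L = 0.00691 mg/L.
19 µg/L = 0.019 mg/L.
Travel time to the compliance point: t = 2.5e+04/1.1 = 2.273e+04 s = 0.263 d; decay factor exp(−0.20·0.263) = 0.9488.
So the concentration just after mixing may be at most 0.019/0.9488 = 0.02003 mg/L.
Mass balance: 0.02003·0.7214 = 0.08137·Cₑ + 0.64·0.00691.
Cₑ = (0.01445 − 0.004422) / 0.08137 = 0.1232 mg/L.

0.123 mg/L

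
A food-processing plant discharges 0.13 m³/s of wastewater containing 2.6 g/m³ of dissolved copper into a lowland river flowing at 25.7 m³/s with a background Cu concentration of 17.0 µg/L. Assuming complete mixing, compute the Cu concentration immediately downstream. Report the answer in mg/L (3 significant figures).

17.0 µg/L = 0.017 mg/L.
By mass balance at complete mixing, C = (0.13·2.6 + 25.7·0.017) / (0.13 + 25.7) = 0.7749/25.83 = 0.03 mg/L.

0.0300 mg/L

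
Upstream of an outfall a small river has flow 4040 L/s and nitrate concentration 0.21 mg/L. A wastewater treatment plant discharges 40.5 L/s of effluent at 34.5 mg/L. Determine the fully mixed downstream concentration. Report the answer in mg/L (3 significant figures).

0.550 mg/L

40.5 L/s = 0.0405 m³/s.
4040 L/s = 4.04 m³/s.
By mass balance at complete mixing, C = (0.0405·34.5 + 4.04·0.21) / (0.0405 + 4.04) = 2.246/4.08 = 0.5503 mg/L.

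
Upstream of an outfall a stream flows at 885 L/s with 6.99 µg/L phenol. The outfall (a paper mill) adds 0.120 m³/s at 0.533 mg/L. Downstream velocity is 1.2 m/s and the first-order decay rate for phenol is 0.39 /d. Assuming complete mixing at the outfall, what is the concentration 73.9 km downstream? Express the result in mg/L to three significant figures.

0.0529 mg/L

885 L/s = 0.885 m³/s.
6.99 µg/L = 0.00699 mg/L.
After complete mixing, C₀ = (0.12·0.533 + 0.885·0.00699) / 1.005 = 0.0698 mg/L.
Travel time t = 7.39e+04 m / 1.2 m/s = 6.158e+04 s = 0.7128 d.
C = 0.0698·exp(−0.39·0.7128) = 0.0698·0.7573 = 0.05286 mg/L.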